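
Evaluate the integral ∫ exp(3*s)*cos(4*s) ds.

Let I denote the integral. Integrate by parts with u = cos(4*s), dv = exp(3*s) ds, so v = exp(3*s)/3: I = exp(3*s)*cos(4*s)/3 + (4/3)·∫ exp(3*s)*sin(4*s) ds.
Apply parts again with u = sin(4*s), dv = exp(3*s) ds: ∫ exp(3*s)*sin(4*s) ds = exp(3*s)*sin(4*s)/3 − (4/3)·I. Substituting back brings back I: I = 4*exp(3*s)*sin(4*s)/9 + exp(3*s)*cos(4*s)/3 − (16/9)·I.
Solving for I: (1 + 16/9)·I equals the remaining terms, so I = (9/25)·(4*exp(3*s)*sin(4*s)/9 + exp(3*s)*cos(4*s)/3).

4*exp(3*s)*sin(4*s)/25 + 3*exp(3*s)*cos(4*s)/25 + C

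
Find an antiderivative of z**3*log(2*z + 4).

z**4*log(2*z + 4)/4 - z**4/16 + z**3/6 - z**2/2 + 2*z - 4*log(z + 2) + C

Use integration by parts with u = log(2*z + 4), dv = z**3 dz.
Then du = 2/(2*z + 4) dz and v = z**4/4.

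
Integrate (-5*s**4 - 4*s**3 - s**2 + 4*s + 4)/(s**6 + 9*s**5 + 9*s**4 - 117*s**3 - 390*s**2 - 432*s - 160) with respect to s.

Factor the denominator: (s - 4)*(s + 1)**2*(s + 2)*(s + 4)*(s + 5).
Partial-fraction decomposition: 1333/(216*(s + 5)) - 263/(36*(s + 4)) + 14/(9*(s + 2)) - 503/(1800*(s + 1)) + 1/(30*(s + 1)**2) - 383/(2700*(s - 4)).
Integrate each term; A/(s−a) gives A·log|s−a|; A/(s−a)² gives −A/(s−a).

-383*log(s - 4)/2700 - 503*log(s + 1)/1800 + 14*log(s + 2)/9 - 263*log(s + 4)/36 + 1333*log(s + 5)/216 - 1/(30*s + 30) + C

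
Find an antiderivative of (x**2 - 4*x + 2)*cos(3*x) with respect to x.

x**2*sin(3*x)/3 - 4*x*sin(3*x)/3 + 2*x*cos(3*x)/9 + 16*sin(3*x)/27 - 4*cos(3*x)/9 + C

Use integration by parts with u = x**2 - 4*x + 2, dv = cos(3*x) dx, so v = sin(3*x)/3.
Apply parts 2 times (tabular method): alternate signs, differentiate u down to 0, integrate dv up.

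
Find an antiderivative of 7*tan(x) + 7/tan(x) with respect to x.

Let u = tan(x), so du = (tan(x)**2 + 1) dx.
Rewriting, the integral becomes 7·∫ 1/u du = 7·log(u).
Substituting back, u = tan(x).

7*log(tan(x)) + C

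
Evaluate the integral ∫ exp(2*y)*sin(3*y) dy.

Let I denote the integral. Integrate by parts with u = sin(3*y), dv = exp(2*y) dy, so v = exp(2*y)/2: I = exp(2*y)*sin(3*y)/2 − (3/2)·∫ exp(2*y)*cos(3*y) dy.
Apply parts again with u = cos(3*y), dv = exp(2*y) dy: ∫ exp(2*y)*cos(3*y) dy = exp(2*y)*cos(3*y)/2 + (3/2)·I. Substituting back brings back I: I = exp(2*y)*sin(3*y)/2 - 3*exp(2*y)*cos(3*y)/4 − (9/4)·I.
Solving for I: (1 + 9/4)·I equals the remaining terms, so I = (4/13)·(exp(2*y)*sin(3*y)/2 - 3*exp(2*y)*cos(3*y)/4).

2*exp(2*y)*sin(3*y)/13 - 3*exp(2*y)*cos(3*y)/13 + C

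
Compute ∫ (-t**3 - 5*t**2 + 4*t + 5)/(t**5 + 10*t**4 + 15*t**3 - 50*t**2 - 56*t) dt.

Factor the denominator: t*(t - 2)*(t + 1)*(t + 4)*(t + 7).
Partial-fraction decomposition: 25/(378*(t + 7)) + 1/(8*(t + 4)) - 1/(18*(t + 1)) - 5/(108*(t - 2)) - 5/(56*t).
Integrate each term: A/(t−a) contributes A·log|t−a|.

-5*log(t)/56 - 5*log(t - 2)/108 - log(t + 1)/18 + log(t + 4)/8 + 25*log(t + 7)/378 + C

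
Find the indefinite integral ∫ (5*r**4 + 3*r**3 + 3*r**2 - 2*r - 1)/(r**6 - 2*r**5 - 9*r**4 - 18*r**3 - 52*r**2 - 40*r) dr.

log(r)/40 + 594*log(r - 5)/1015 + log(r + 1)/5 - 71*log(r + 2)/112 - 409*log(r**2 + 4)/4640 + 1167*atan(r/2)/2320 + C

Factor the denominator: r*(r - 5)*(r + 1)*(r + 2)*(r**2 + 4).
Partial-fraction decomposition: -(409*r - 2334)/(2320*(r**2 + 4)) - 71/(112*(r + 2)) + 1/(5*(r + 1)) + 594/(1015*(r - 5)) + 1/(40*r).
Integrate each term; A/(r−a) gives A·log|r−a|; the (Br+D)/(r²+p²) term gives a log and an atan.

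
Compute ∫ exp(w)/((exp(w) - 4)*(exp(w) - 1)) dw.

log(exp(w) - 4)/3 - log(exp(w) - 1)/3 + C

Let u = e^w, du = e^w dw.
The integral becomes ∫ du/((u-4)(u-1)); decompose into partial fractions.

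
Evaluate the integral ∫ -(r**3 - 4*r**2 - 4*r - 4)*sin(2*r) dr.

Use integration by parts with u = r**3 - 4*r**2 - 4*r - 4, dv = -sin(2*r) dr, so v = cos(2*r)/2.
Apply parts 3 times (tabular method): alternate signs, differentiate u down to 0, integrate dv up.

r**3*cos(2*r)/2 - 3*r**2*sin(2*r)/4 - 2*r**2*cos(2*r) + 2*r*sin(2*r) - 11*r*cos(2*r)/4 + 11*sin(2*r)/8 - cos(2*r) + C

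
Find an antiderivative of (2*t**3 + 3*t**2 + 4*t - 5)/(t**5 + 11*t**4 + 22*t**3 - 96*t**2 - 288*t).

Factor the denominator: t*(t - 3)*(t + 4)**2*(t + 6).
Partial-fraction decomposition: -353/(216*(t + 6)) + 2431/(1568*(t + 4)) - 101/(56*(t + 4)**2) + 88/(1323*(t - 3)) + 5/(288*t).
Integrate each term; A/(t−a) gives A·log|t−a|; A/(t−a)² gives −A/(t−a).

5*log(t)/288 + 88*log(t - 3)/1323 + 2431*log(t + 4)/1568 - 353*log(t + 6)/216 + 101/(56*t + 224) + C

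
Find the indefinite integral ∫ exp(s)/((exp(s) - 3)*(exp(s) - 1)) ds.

log(exp(s) - 3)/2 - log(exp(s) - 1)/2 + C

Let u = e^s, du = e^s ds.
The integral becomes ∫ du/((u-3)(u-1)); decompose into partial fractions.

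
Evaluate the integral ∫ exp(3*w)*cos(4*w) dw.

4*exp(3*w)*sin(4*w)/25 + 3*exp(3*w)*cos(4*w)/25 + C

Let I denote the integral. Integrate by parts with u = cos(4*w), dv = exp(3*w) dw, so v = exp(3*w)/3: I = exp(3*w)*cos(4*w)/3 + (4/3)·∫ exp(3*w)*sin(4*w) dw.
Apply parts again with u = sin(4*w), dv = exp(3*w) dw: ∫ exp(3*w)*sin(4*w) dw = exp(3*w)*sin(4*w)/3 − (4/3)·I. Substituting back brings back I: I = 4*exp(3*w)*sin(4*w)/9 + exp(3*w)*cos(4*w)/3 − (16/9)·I.
Solving for I: (1 + 16/9)·I equals the remaining terms, so I = (9/25)·(4*exp(3*w)*sin(4*w)/9 + exp(3*w)*cos(4*w)/3).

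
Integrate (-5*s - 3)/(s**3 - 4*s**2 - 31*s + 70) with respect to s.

Factor the denominator: (s - 7)*(s - 2)*(s + 5).
Partial-fraction decomposition: 11/(42*(s + 5)) + 13/(35*(s - 2)) - 19/(30*(s - 7)).
Integrate each term: A/(s−a) contributes A·log|s−a|.

-19*log(s - 7)/30 + 13*log(s - 2)/35 + 11*log(s + 5)/42 + C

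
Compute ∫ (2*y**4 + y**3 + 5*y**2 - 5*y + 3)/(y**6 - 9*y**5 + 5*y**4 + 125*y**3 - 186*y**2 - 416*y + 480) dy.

739*log(y - 5)/112 - 11525*log(y - 4)/1764 - log(y - 1)/72 + 19*log(y + 2)/252 - 99*log(y + 3)/784 + 71/(14*y - 56) + C

Factor the denominator: (y - 5)*(y - 4)**2*(y - 1)*(y + 2)*(y + 3).
Partial-fraction decomposition: -99/(784*(y + 3)) + 19/(252*(y + 2)) - 1/(72*(y - 1)) - 11525/(1764*(y - 4)) - 71/(14*(y - 4)**2) + 739/(112*(y - 5)).
Integrate each term; A/(y−a) gives A·log|y−a|; A/(y−a)² gives −A/(y−a).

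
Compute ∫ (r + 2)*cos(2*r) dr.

r*sin(2*r)/2 + sin(2*r) + cos(2*r)/4 + C

Use integration by parts with u = r + 2, dv = cos(2*r) dr, so v = sin(2*r)/2.
Apply parts 1 times (tabular method): alternate signs, differentiate u down to 0, integrate dv up.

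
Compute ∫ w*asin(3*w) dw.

w**2*asin(3*w)/2 + w*sqrt(-9*w**2 + 1)/12 - asin(3*w)/36 + C

Use integration by parts with u = arcsin(3*w), dv = w dw.
Then du = 3/sqrt(-9*w**2 + 1) dw.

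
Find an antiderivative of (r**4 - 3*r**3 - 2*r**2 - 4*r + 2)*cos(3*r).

r**4*sin(3*r)/3 - r**3*sin(3*r) + 4*r**3*cos(3*r)/9 - 10*r**2*sin(3*r)/9 - r**2*cos(3*r) - 2*r*sin(3*r)/3 - 20*r*cos(3*r)/27 + 74*sin(3*r)/81 - 2*cos(3*r)/9 + C

Use integration by parts with u = r**4 - 3*r**3 - 2*r**2 - 4*r + 2, dv = cos(3*r) dr, so v = sin(3*r)/3.
Apply parts 4 times (tabular method): alternate signs, differentiate u down to 0, integrate dv up.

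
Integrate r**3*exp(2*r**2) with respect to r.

(2*r**2 - 1)*exp(2*r**2)/8 + C

Let u = r², du = 2r dr; rewrite as (1/2)∫ u^1·exp(2u) du.
Now integrate by parts 1 time.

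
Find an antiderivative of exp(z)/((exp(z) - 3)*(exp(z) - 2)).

Let u = e^z, du = e^z dz.
The integral becomes ∫ du/((u-3)(u-2)); decompose into partial fractions.

log(exp(z) - 3) - log(exp(z) - 2) + C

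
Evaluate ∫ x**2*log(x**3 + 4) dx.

x**3*log(x**3 + 4)/3 - x**3/3 + 4*log(x**3 + 4)/3 + C

Let u = x**3 + 4, so du = (3*x**2) dx.
The integral becomes (1/3)·∫ log(u) du; integrate by parts with u′=log(u), dv′=du.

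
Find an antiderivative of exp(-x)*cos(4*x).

4*exp(-x)*sin(4*x)/17 - exp(-x)*cos(4*x)/17 + C

Let I denote the integral. Integrate by parts with u = cos(4*x), dv = exp(-x) dx, so v = -exp(-x): I = -exp(-x)*cos(4*x) − 4·∫ exp(-x)*sin(4*x) dx.
Apply parts again with u = sin(4*x), dv = exp(-x) dx: ∫ exp(-x)*sin(4*x) dx = -exp(-x)*sin(4*x) + 4·I. Substituting back brings back I: I = 4*exp(-x)*sin(4*x) - exp(-x)*cos(4*x) − 16·I.
Solving for I: (1 + 16)·I equals the remaining terms, so I = (1/17)·(4*exp(-x)*sin(4*x) - exp(-x)*cos(4*x)).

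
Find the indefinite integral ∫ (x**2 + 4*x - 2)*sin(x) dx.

Use integration by parts with u = x**2 + 4*x - 2, dv = sin(x) dx, so v = -cos(x).
Apply parts 2 times (tabular method): alternate signs, differentiate u down to 0, integrate dv up.

-x**2*cos(x) + 2*x*sin(x) - 4*x*cos(x) + 4*sin(x) + 4*cos(x) + C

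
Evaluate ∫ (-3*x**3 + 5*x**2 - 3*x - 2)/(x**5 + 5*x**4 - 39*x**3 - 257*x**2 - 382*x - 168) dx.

-807*log(x - 7)/9152 + 1027*log(x + 1)/4800 - 47*log(x + 4)/33 + 422*log(x + 6)/325 + 3/(40*x + 40) + C

Factor the denominator: (x - 7)*(x + 1)**2*(x + 4)*(x + 6).
Partial-fraction decomposition: 422/(325*(x + 6)) - 47/(33*(x + 4)) + 1027/(4800*(x + 1)) - 3/(40*(x + 1)**2) - 807/(9152*(x - 7)).
Integrate each term; A/(x−a) gives A·log|x−a|; A/(x−a)² gives −A/(x−a).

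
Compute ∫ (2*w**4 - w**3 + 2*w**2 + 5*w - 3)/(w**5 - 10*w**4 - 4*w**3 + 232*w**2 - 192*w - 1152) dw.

-1163*log(w - 6)/1280 + 497*log(w - 4)/192 - 35*log(w + 2)/768 + 117*log(w + 4)/320 - 495/(32*w - 192) + C

Factor the denominator: (w - 6)**2*(w - 4)*(w + 2)*(w + 4).
Partial-fraction decomposition: 117/(320*(w + 4)) - 35/(768*(w + 2)) + 497/(192*(w - 4)) - 1163/(1280*(w - 6)) + 495/(32*(w - 6)**2).
Integrate each term; A/(w−a) gives A·log|w−a|; A/(w−a)² gives −A/(w−a).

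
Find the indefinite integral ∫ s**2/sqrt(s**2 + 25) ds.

Substitute s = 5·tan(θ), so ds = 5·sec(θ)^2 dθ and the radical becomes sqrt(s**2 + 25) = 5·sec(θ) by the Pythagorean identity.
Integrate the resulting trig expression in θ, then back-substitute tan(θ) = s/5, sec(θ) = sqrt(s**2 + 25)/5 (absorbing any constant into C).

s*sqrt(s**2 + 25)/2 - 25*log(s + sqrt(s**2 + 25))/2 + C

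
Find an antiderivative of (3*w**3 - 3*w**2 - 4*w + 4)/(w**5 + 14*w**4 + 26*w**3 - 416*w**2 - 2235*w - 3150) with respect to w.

Factor the denominator: (w - 6)*(w + 3)*(w + 5)**2*(w + 7).
Partial-fraction decomposition: -11/(2*(w + 7)) + 2335/(484*(w + 5)) - 213/(22*(w + 5)**2) + 23/(36*(w + 3)) + 40/(1089*(w - 6)).
Integrate each term; A/(w−a) gives A·log|w−a|; A/(w−a)² gives −A/(w−a).

40*log(w - 6)/1089 + 23*log(w + 3)/36 + 2335*log(w + 5)/484 - 11*log(w + 7)/2 + 213/(22*w + 110) + C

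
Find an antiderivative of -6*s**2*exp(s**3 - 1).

Let u = s**3 - 1, so du = (3*s**2) ds.
Rewriting, the integral becomes -2·∫ e^u du = -2·e^u.
Substituting back, u = s**3 - 1.

-2*exp(s**3 - 1) + C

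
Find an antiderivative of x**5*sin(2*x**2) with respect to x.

-x**4*cos(2*x**2)/4 + x**2*sin(2*x**2)/4 + cos(2*x**2)/8 + C

Let u = x², du = 2x dx; rewrite as (1/2)∫ u^2·sin(2u) du.
Now integrate by parts 2 times.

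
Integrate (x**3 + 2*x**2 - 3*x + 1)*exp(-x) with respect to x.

(-x**3 - 5*x**2 - 7*x - 8)*exp(-x) + C

Use integration by parts with u = x**3 + 2*x**2 - 3*x + 1, dv = exp(-x) dx, so v = -exp(-x).
Apply parts 3 times (tabular method): alternate signs, differentiate u down to 0, integrate dv up.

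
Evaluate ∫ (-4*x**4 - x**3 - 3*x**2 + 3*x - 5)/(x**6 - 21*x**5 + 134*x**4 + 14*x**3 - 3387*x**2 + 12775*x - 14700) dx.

18251*log(x - 7)/864 - 269*log(x - 5)/8 + 1129*log(x - 4)/81 - 187*log(x - 3)/128 + 247*log(x + 5)/10368 + 5039/(144*x - 1008) + C

Factor the denominator: (x - 7)**2*(x - 5)*(x - 4)*(x - 3)*(x + 5).
Partial-fraction decomposition: 247/(10368*(x + 5)) - 187/(128*(x - 3)) + 1129/(81*(x - 4)) - 269/(8*(x - 5)) + 18251/(864*(x - 7)) - 5039/(144*(x - 7)**2).
Integrate each term; A/(x−a) gives A·log|x−a|; A/(x−a)² gives −A/(x−a).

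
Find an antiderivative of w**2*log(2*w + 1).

w**3*log(2*w + 1)/3 - w**3/9 + w**2/12 - w/12 + log(2*w + 1)/24 + C

Use integration by parts with u = log(2*w + 1), dv = w**2 dw.
Then du = 2/(2*w + 1) dw and v = w**3/3.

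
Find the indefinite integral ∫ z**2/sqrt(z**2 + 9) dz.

z*sqrt(z**2 + 9)/2 - 9*log(z + sqrt(z**2 + 9))/2 + C

Substitute z = 3·tan(θ), so dz = 3·sec(θ)^2 dθ and the radical becomes sqrt(z**2 + 9) = 3·sec(θ) by the Pythagorean identity.
Integrate the resulting trig expression in θ, then back-substitute tan(θ) = z/3, sec(θ) = sqrt(z**2 + 9)/3 (absorbing any constant into C).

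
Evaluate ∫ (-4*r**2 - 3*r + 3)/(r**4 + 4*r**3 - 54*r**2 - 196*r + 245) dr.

Factor the denominator: (r - 7)*(r - 1)*(r + 5)*(r + 7).
Partial-fraction decomposition: 43/(56*(r + 7)) - 41/(72*(r + 5)) + 1/(72*(r - 1)) - 107/(504*(r - 7)).
Integrate each term: A/(r−a) contributes A·log|r−a|.

-107*log(r - 7)/504 + log(r - 1)/72 - 41*log(r + 5)/72 + 43*log(r + 7)/56 + C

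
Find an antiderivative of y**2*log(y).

Use integration by parts with u = log(y), dv = y**2 dy.
Then du = 1/y dy and v = y**3/3.

y**3*log(y)/3 - y**3/9 + C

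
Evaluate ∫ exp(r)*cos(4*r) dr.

4*exp(r)*sin(4*r)/17 + exp(r)*cos(4*r)/17 + C

Let I denote the integral. Integrate by parts with u = cos(4*r), dv = exp(r) dr, so v = exp(r): I = exp(r)*cos(4*r) + 4·∫ exp(r)*sin(4*r) dr.
Apply parts again with u = sin(4*r), dv = exp(r) dr: ∫ exp(r)*sin(4*r) dr = exp(r)*sin(4*r) − 4·I. Substituting back brings back I: I = 4*exp(r)*sin(4*r) + exp(r)*cos(4*r) − 16·I.
Solving for I: (1 + 16)·I equals the remaining terms, so I = (1/17)·(4*exp(r)*sin(4*r) + exp(r)*cos(4*r)).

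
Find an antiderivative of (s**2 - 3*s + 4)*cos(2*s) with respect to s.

Use integration by parts with u = s**2 - 3*s + 4, dv = cos(2*s) ds, so v = sin(2*s)/2.
Apply parts 2 times (tabular method): alternate signs, differentiate u down to 0, integrate dv up.

s**2*sin(2*s)/2 - 3*s*sin(2*s)/2 + s*cos(2*s)/2 + 7*sin(2*s)/4 - 3*cos(2*s)/4 + C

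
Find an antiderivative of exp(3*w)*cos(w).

exp(3*w)*sin(w)/10 + 3*exp(3*w)*cos(w)/10 + C

Let I denote the integral. Integrate by parts with u = cos(w), dv = exp(3*w) dw, so v = exp(3*w)/3: I = exp(3*w)*cos(w)/3 + (1/3)·∫ exp(3*w)*sin(w) dw.
Apply parts again with u = sin(w), dv = exp(3*w) dw: ∫ exp(3*w)*sin(w) dw = exp(3*w)*sin(w)/3 − (1/3)·I. Substituting back brings back I: I = exp(3*w)*sin(w)/9 + exp(3*w)*cos(w)/3 − (1/9)·I.
Solving for I: (1 + 1/9)·I equals the remaining terms, so I = (9/10)·(exp(3*w)*sin(w)/9 + exp(3*w)*cos(w)/3).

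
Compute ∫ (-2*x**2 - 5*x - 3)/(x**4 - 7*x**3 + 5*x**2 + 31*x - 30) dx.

Factor the denominator: (x - 5)*(x - 3)*(x - 1)*(x + 2).
Partial-fraction decomposition: 1/(105*(x + 2)) - 5/(12*(x - 1)) + 9/(5*(x - 3)) - 39/(28*(x - 5)).
Integrate each term: A/(x−a) contributes A·log|x−a|.

-39*log(x - 5)/28 + 9*log(x - 3)/5 - 5*log(x - 1)/12 + log(x + 2)/105 + C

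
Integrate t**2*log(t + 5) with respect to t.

Use integration by parts with u = log(t + 5), dv = t**2 dt.
Then du = 1/(t + 5) dt and v = t**3/3.

t**3*log(t + 5)/3 - t**3/9 + 5*t**2/6 - 25*t/3 + 125*log(t + 5)/3 + C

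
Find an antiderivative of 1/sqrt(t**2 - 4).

log(t + sqrt(t**2 - 4)) + C

Substitute t = 2·sec(θ), so dt = 2·sec(θ)*tan(θ) dθ and the radical becomes sqrt(t**2 - 4) = 2·tan(θ) by the Pythagorean identity.
Integrate the resulting trig expression in θ, then back-substitute sec(θ) = t/2, tan(θ) = sqrt(t**2 - 4)/2 (absorbing any constant into C).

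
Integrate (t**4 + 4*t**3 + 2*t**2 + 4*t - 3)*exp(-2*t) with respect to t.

(-2*t**4 - 12*t**3 - 22*t**2 - 30*t - 9)*exp(-2*t)/4 + C

Use integration by parts with u = t**4 + 4*t**3 + 2*t**2 + 4*t - 3, dv = exp(-2*t) dt, so v = -exp(-2*t)/2.
Apply parts 4 times (tabular method): alternate signs, differentiate u down to 0, integrate dv up.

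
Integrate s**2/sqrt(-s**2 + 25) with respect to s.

-s*sqrt(-s**2 + 25)/2 + 25*asin(s/5)/2 + C

Substitute s = 5·sin(θ), so ds = 5·cos(θ) dθ and the radical becomes sqrt(-s**2 + 25) = 5·cos(θ) by the Pythagorean identity.
Integrate the resulting trig expression in θ, then back-substitute θ = asin(s/5), sin(θ) = s/5, cos(θ) = sqrt(-s**2 + 25)/5 (absorbing any constant into C).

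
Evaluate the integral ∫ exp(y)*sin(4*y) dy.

exp(y)*sin(4*y)/17 - 4*exp(y)*cos(4*y)/17 + C

Let I denote the integral. Integrate by parts with u = sin(4*y), dv = exp(y) dy, so v = exp(y): I = exp(y)*sin(4*y) − 4·∫ exp(y)*cos(4*y) dy.
Apply parts again with u = cos(4*y), dv = exp(y) dy: ∫ exp(y)*cos(4*y) dy = exp(y)*cos(4*y) + 4·I. Substituting back brings back I: I = exp(y)*sin(4*y) - 4*exp(y)*cos(4*y) − 16·I.
Solving for I: (1 + 16)·I equals the remaining terms, so I = (1/17)·(exp(y)*sin(4*y) - 4*exp(y)*cos(4*y)).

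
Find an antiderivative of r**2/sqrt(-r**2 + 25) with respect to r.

-r*sqrt(-r**2 + 25)/2 + 25*asin(r/5)/2 + C

Substitute r = 5·sin(θ), so dr = 5·cos(θ) dθ and the radical becomes sqrt(-r**2 + 25) = 5·cos(θ) by the Pythagorean identity.
Integrate the resulting trig expression in θ, then back-substitute θ = asin(r/5), sin(θ) = r/5, cos(θ) = sqrt(-r**2 + 25)/5 (absorbing any constant into C).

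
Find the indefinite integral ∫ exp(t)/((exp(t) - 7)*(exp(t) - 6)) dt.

Let u = e^t, du = e^t dt.
The integral becomes ∫ du/((u-7)(u-6)); decompose into partial fractions.

log(exp(t) - 7) - log(exp(t) - 6) + C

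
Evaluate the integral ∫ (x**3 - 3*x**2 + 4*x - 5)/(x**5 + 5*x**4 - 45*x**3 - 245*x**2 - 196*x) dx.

Factor the denominator: x*(x - 7)*(x + 1)*(x + 4)*(x + 7).
Partial-fraction decomposition: -523/(1764*(x + 7)) + 133/(396*(x + 4)) - 13/(144*(x + 1)) + 219/(8624*(x - 7)) + 5/(196*x).
Integrate each term: A/(x−a) contributes A·log|x−a|.

5*log(x)/196 + 219*log(x - 7)/8624 - 13*log(x + 1)/144 + 133*log(x + 4)/396 - 523*log(x + 7)/1764 + C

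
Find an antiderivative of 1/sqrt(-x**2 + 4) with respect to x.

Substitute x = 2·sin(θ), so dx = 2·cos(θ) dθ and the radical becomes sqrt(-x**2 + 4) = 2·cos(θ) by the Pythagorean identity.
Integrate the resulting trig expression in θ, then back-substitute θ = asin(x/2), sin(θ) = x/2, cos(θ) = sqrt(-x**2 + 4)/2 (absorbing any constant into C).

asin(x/2) + C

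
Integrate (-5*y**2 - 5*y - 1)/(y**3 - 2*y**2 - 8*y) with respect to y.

log(y)/8 - 101*log(y - 4)/24 - 11*log(y + 2)/12 + C

Factor the denominator: y*(y - 4)*(y + 2).
Partial-fraction decomposition: -11/(12*(y + 2)) - 101/(24*(y - 4)) + 1/(8*y).
Integrate each term: A/(y−a) contributes A·log|y−a|.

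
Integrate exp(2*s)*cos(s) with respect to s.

exp(2*s)*sin(s)/5 + 2*exp(2*s)*cos(s)/5 + C

Let I denote the integral. Integrate by parts with u = cos(s), dv = exp(2*s) ds, so v = exp(2*s)/2: I = exp(2*s)*cos(s)/2 + (1/2)·∫ exp(2*s)*sin(s) ds.
Apply parts again with u = sin(s), dv = exp(2*s) ds: ∫ exp(2*s)*sin(s) ds = exp(2*s)*sin(s)/2 − (1/2)·I. Substituting back brings back I: I = exp(2*s)*sin(s)/4 + exp(2*s)*cos(s)/2 − (1/4)·I.
Solving for I: (1 + 1/4)·I equals the remaining terms, so I = (4/5)·(exp(2*s)*sin(s)/4 + exp(2*s)*cos(s)/2).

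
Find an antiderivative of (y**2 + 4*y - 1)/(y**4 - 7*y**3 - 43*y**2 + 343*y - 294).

19*log(y - 7)/21 - 59*log(y - 6)/65 + log(y - 1)/60 - 5*log(y + 7)/364 + C

Factor the denominator: (y - 7)*(y - 6)*(y - 1)*(y + 7).
Partial-fraction decomposition: -5/(364*(y + 7)) + 1/(60*(y - 1)) - 59/(65*(y - 6)) + 19/(21*(y - 7)).
Integrate each term: A/(y−a) contributes A·log|y−a|.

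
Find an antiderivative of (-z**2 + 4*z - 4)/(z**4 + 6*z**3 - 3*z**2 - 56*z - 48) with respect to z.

Factor the denominator: (z - 3)*(z + 1)*(z + 4)**2.
Partial-fraction decomposition: -12/(49*(z + 4)) - 12/(7*(z + 4)**2) + 1/(4*(z + 1)) - 1/(196*(z - 3)).
Integrate each term; A/(z−a) gives A·log|z−a|; A/(z−a)² gives −A/(z−a).

-log(z - 3)/196 + log(z + 1)/4 - 12*log(z + 4)/49 + 12/(7*z + 28) + C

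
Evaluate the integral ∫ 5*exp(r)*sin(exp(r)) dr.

Let u = exp(r), so du = (exp(r)) dr.
Rewriting, the integral becomes 5·∫ sin(u) du = 5·-cos(u).
Substituting back, u = exp(r).

-5*cos(exp(r)) + C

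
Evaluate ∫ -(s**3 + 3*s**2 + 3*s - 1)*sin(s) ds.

Use integration by parts with u = s**3 + 3*s**2 + 3*s - 1, dv = -sin(s) ds, so v = cos(s).
Apply parts 3 times (tabular method): alternate signs, differentiate u down to 0, integrate dv up.

s**3*cos(s) - 3*s**2*sin(s) + 3*s**2*cos(s) - 6*s*sin(s) - 3*s*cos(s) + 3*sin(s) - 7*cos(s) + C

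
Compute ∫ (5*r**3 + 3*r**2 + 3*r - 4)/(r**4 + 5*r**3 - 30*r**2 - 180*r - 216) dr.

Factor the denominator: (r - 6)*(r + 2)*(r + 3)*(r + 6).
Partial-fraction decomposition: 497/(72*(r + 6)) - 121/(27*(r + 3)) + 19/(16*(r + 2)) + 601/(432*(r - 6)).
Integrate each term: A/(r−a) contributes A·log|r−a|.

601*log(r - 6)/432 + 19*log(r + 2)/16 - 121*log(r + 3)/27 + 497*log(r + 6)/72 + C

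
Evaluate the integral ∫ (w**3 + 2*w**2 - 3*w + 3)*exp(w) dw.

(w**3 - w**2 - w + 4)*exp(w) + C

Use integration by parts with u = w**3 + 2*w**2 - 3*w + 3, dv = exp(w) dw, so v = exp(w).
Apply parts 3 times (tabular method): alternate signs, differentiate u down to 0, integrate dv up.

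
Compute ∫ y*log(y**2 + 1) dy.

Let u = y**2 + 1, so du = (2*y) dy.
The integral becomes (1/2)·∫ log(u) du; integrate by parts with u′=log(u), dv′=du.

y**2*log(y**2 + 1)/2 - y**2/2 + log(y**2 + 1)/2 + C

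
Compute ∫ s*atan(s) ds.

Use integration by parts with u = arctan(s), dv = s ds.
Then du = 1/(s**2 + 1) ds.

s**2*atan(s)/2 - s/2 + atan(s)/2 + C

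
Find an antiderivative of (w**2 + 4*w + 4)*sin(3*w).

-w**2*cos(3*w)/3 + 2*w*sin(3*w)/9 - 4*w*cos(3*w)/3 + 4*sin(3*w)/9 - 34*cos(3*w)/27 + C

Use integration by parts with u = w**2 + 4*w + 4, dv = sin(3*w) dw, so v = -cos(3*w)/3.
Apply parts 2 times (tabular method): alternate signs, differentiate u down to 0, integrate dv up.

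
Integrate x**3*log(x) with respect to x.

x**4*log(x)/4 - x**4/16 + C

Use integration by parts with u = log(x), dv = x**3 dx.
Then du = 1/x dx and v = x**4/4.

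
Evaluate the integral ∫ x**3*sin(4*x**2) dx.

Let u = x², du = 2x dx; rewrite as (1/2)∫ u^1·sin(4u) du.
Now integrate by parts 1 time.

-x**2*cos(4*x**2)/8 + sin(4*x**2)/32 + C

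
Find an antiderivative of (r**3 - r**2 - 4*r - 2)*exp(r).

Use integration by parts with u = r**3 - r**2 - 4*r - 2, dv = exp(r) dr, so v = exp(r).
Apply parts 3 times (tabular method): alternate signs, differentiate u down to 0, integrate dv up.

(r**3 - 4*r**2 + 4*r - 6)*exp(r) + C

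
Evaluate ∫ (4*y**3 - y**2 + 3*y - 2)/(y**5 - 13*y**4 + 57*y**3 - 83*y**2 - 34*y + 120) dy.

Factor the denominator: (y - 5)*(y - 4)*(y - 3)*(y - 2)*(y + 1).
Partial-fraction decomposition: -1/(36*(y + 1)) - 16/(9*(y - 2)) + 53/(4*(y - 3)) - 25/(y - 4) + 122/(9*(y - 5)).
Integrate each term: A/(y−a) contributes A·log|y−a|.

122*log(y - 5)/9 - 25*log(y - 4) + 53*log(y - 3)/4 - 16*log(y - 2)/9 - log(y + 1)/36 + C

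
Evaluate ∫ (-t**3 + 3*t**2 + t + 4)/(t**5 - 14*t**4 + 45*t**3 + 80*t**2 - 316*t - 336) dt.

Factor the denominator: (t - 7)*(t - 6)*(t - 4)*(t + 1)*(t + 2).
Partial-fraction decomposition: 11/(216*(t + 2)) - 1/(40*(t + 1)) - 2/(45*(t - 4)) + 7/(8*(t - 6)) - 185/(216*(t - 7)).
Integrate each term: A/(t−a) contributes A·log|t−a|.

-185*log(t - 7)/216 + 7*log(t - 6)/8 - 2*log(t - 4)/45 - log(t + 1)/40 + 11*log(t + 2)/216 + C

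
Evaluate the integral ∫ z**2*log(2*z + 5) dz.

Use integration by parts with u = log(2*z + 5), dv = z**2 dz.
Then du = 2/(2*z + 5) dz and v = z**3/3.

z**3*log(2*z + 5)/3 - z**3/9 + 5*z**2/12 - 25*z/12 + 125*log(2*z + 5)/24 + C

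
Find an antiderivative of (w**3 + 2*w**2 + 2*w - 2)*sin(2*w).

-w**3*cos(2*w)/2 + 3*w**2*sin(2*w)/4 - w**2*cos(2*w) + w*sin(2*w) - w*cos(2*w)/4 + sin(2*w)/8 + 3*cos(2*w)/2 + C

Use integration by parts with u = w**3 + 2*w**2 + 2*w - 2, dv = sin(2*w) dw, so v = -cos(2*w)/2.
Apply parts 3 times (tabular method): alternate signs, differentiate u down to 0, integrate dv up.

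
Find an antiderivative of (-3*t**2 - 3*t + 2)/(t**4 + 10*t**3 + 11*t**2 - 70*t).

-log(t)/35 - 8*log(t - 2)/63 - 29*log(t + 5)/35 + 62*log(t + 7)/63 + C

Factor the denominator: t*(t - 2)*(t + 5)*(t + 7).
Partial-fraction decomposition: 62/(63*(t + 7)) - 29/(35*(t + 5)) - 8/(63*(t - 2)) - 1/(35*t).
Integrate each term: A/(t−a) contributes A·log|t−a|.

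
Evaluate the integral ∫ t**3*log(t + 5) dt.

Use integration by parts with u = log(t + 5), dv = t**3 dt.
Then du = 1/(t + 5) dt and v = t**4/4.

t**4*log(t + 5)/4 - t**4/16 + 5*t**3/12 - 25*t**2/8 + 125*t/4 - 625*log(t + 5)/4 + C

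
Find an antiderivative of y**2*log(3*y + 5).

Use integration by parts with u = log(3*y + 5), dv = y**2 dy.
Then du = 3/(3*y + 5) dy and v = y**3/3.

y**3*log(3*y + 5)/3 - y**3/9 + 5*y**2/18 - 25*y/27 + 125*log(3*y + 5)/81 + C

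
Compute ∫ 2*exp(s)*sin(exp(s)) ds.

Let u = exp(s), so du = (exp(s)) ds.
Rewriting, the integral becomes 2·∫ sin(u) du = 2·-cos(u).
Substituting back, u = exp(s).

-2*cos(exp(s)) + C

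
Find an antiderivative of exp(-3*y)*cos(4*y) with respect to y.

4*exp(-3*y)*sin(4*y)/25 - 3*exp(-3*y)*cos(4*y)/25 + C

Let I denote the integral. Integrate by parts with u = cos(4*y), dv = exp(-3*y) dy, so v = -exp(-3*y)/3: I = -exp(-3*y)*cos(4*y)/3 − (4/3)·∫ exp(-3*y)*sin(4*y) dy.
Apply parts again with u = sin(4*y), dv = exp(-3*y) dy: ∫ exp(-3*y)*sin(4*y) dy = -exp(-3*y)*sin(4*y)/3 + (4/3)·I. Substituting back brings back I: I = 4*exp(-3*y)*sin(4*y)/9 - exp(-3*y)*cos(4*y)/3 − (16/9)·I.
Solving for I: (1 + 16/9)·I equals the remaining terms, so I = (9/25)·(4*exp(-3*y)*sin(4*y)/9 - exp(-3*y)*cos(4*y)/3).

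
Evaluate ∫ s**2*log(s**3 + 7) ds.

s**3*log(s**3 + 7)/3 - s**3/3 + 7*log(s**3 + 7)/3 + C

Let u = s**3 + 7, so du = (3*s**2) ds.
The integral becomes (1/3)·∫ log(u) du; integrate by parts with u′=log(u), dv′=du.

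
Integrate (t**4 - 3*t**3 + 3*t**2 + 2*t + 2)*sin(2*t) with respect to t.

-t**4*cos(2*t)/2 + t**3*sin(2*t) + 3*t**3*cos(2*t)/2 - 9*t**2*sin(2*t)/4 - 13*t*cos(2*t)/4 + 13*sin(2*t)/8 - cos(2*t) + C

Use integration by parts with u = t**4 - 3*t**3 + 3*t**2 + 2*t + 2, dv = sin(2*t) dt, so v = -cos(2*t)/2.
Apply parts 4 times (tabular method): alternate signs, differentiate u down to 0, integrate dv up.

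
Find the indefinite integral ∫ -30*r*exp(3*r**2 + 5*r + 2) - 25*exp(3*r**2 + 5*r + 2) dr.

-5*exp(3*r**2 + 5*r + 2) + C

Let u = 3*r**2 + 5*r + 2, so du = (6*r + 5) dr.
Rewriting, the integral becomes -5·∫ e^u du = -5·e^u.
Substituting back, u = 3*r**2 + 5*r + 2.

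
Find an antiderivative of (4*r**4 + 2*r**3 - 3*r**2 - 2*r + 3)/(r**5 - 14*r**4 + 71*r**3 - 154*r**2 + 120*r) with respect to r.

Factor the denominator: r*(r - 5)*(r - 4)*(r - 3)*(r - 2).
Partial-fraction decomposition: -67/(12*(r - 2)) + 58/(r - 3) - 1099/(8*(r - 4)) + 1334/(15*(r - 5)) + 1/(40*r).
Integrate each term: A/(r−a) contributes A·log|r−a|.

log(r)/40 + 1334*log(r - 5)/15 - 1099*log(r - 4)/8 + 58*log(r - 3) - 67*log(r - 2)/12 + C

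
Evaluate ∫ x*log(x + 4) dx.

Use integration by parts with u = log(x + 4), dv = x dx.
Then du = 1/(x + 4) dx and v = x**2/2.

x**2*log(x + 4)/2 - x**2/4 + 2*x - 8*log(x + 4) + C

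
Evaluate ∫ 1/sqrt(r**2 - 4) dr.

log(r + sqrt(r**2 - 4)) + C

Substitute r = 2·sec(θ), so dr = 2·sec(θ)*tan(θ) dθ and the radical becomes sqrt(r**2 - 4) = 2·tan(θ) by the Pythagorean identity.
Integrate the resulting trig expression in θ, then back-substitute sec(θ) = r/2, tan(θ) = sqrt(r**2 - 4)/2 (absorbing any constant into C).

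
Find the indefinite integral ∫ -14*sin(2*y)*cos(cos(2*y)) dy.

7*sin(cos(2*y)) + C

Let u = cos(2*y), so du = (-2*sin(2*y)) dy.
Rewriting, the integral becomes 7·∫ cos(u) du = 7·sin(u).
Substituting back, u = cos(2*y).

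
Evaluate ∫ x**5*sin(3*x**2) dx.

Let u = x², du = 2x dx; rewrite as (1/2)∫ u^2·sin(3u) du.
Now integrate by parts 2 times.

-x**4*cos(3*x**2)/6 + x**2*sin(3*x**2)/9 + cos(3*x**2)/27 + C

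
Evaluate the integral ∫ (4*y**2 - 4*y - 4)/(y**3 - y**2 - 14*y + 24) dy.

20*log(y - 3)/7 - 2*log(y - 2)/3 + 38*log(y + 4)/21 + C

Factor the denominator: (y - 3)*(y - 2)*(y + 4).
Partial-fraction decomposition: 38/(21*(y + 4)) - 2/(3*(y - 2)) + 20/(7*(y - 3)).
Integrate each term: A/(y−a) contributes A·log|y−a|.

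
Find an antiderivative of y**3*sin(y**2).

Let u = y², du = 2y dy; rewrite as (1/2)∫ u^1·sin(1u) du.
Now integrate by parts 1 time.

-y**2*cos(y**2)/2 + sin(y**2)/2 + C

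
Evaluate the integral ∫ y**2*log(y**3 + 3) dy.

y**3*log(y**3 + 3)/3 - y**3/3 + log(y**3 + 3) + C

Let u = y**3 + 3, so du = (3*y**2) dy.
The integral becomes (1/3)·∫ log(u) du; integrate by parts with u′=log(u), dv′=du.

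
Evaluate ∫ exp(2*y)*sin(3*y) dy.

Let I denote the integral. Integrate by parts with u = sin(3*y), dv = exp(2*y) dy, so v = exp(2*y)/2: I = exp(2*y)*sin(3*y)/2 − (3/2)·∫ exp(2*y)*cos(3*y) dy.
Apply parts again with u = cos(3*y), dv = exp(2*y) dy: ∫ exp(2*y)*cos(3*y) dy = exp(2*y)*cos(3*y)/2 + (3/2)·I. Substituting back brings back I: I = exp(2*y)*sin(3*y)/2 - 3*exp(2*y)*cos(3*y)/4 − (9/4)·I.
Solving for I: (1 + 9/4)·I equals the remaining terms, so I = (4/13)·(exp(2*y)*sin(3*y)/2 - 3*exp(2*y)*cos(3*y)/4).

2*exp(2*y)*sin(3*y)/13 - 3*exp(2*y)*cos(3*y)/13 + C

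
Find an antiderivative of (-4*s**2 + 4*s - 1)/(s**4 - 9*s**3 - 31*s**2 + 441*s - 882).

Factor the denominator: (s - 7)*(s - 6)*(s - 3)*(s + 7).
Partial-fraction decomposition: 45/(364*(s + 7)) - 5/(24*(s - 3)) + 121/(39*(s - 6)) - 169/(56*(s - 7)).
Integrate each term: A/(s−a) contributes A·log|s−a|.

-169*log(s - 7)/56 + 121*log(s - 6)/39 - 5*log(s - 3)/24 + 45*log(s + 7)/364 + C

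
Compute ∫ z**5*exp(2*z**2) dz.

Let u = z², du = 2z dz; rewrite as (1/2)∫ u^2·exp(2u) du.
Now integrate by parts 2 times.

(2*z**4 - 2*z**2 + 1)*exp(2*z**2)/8 + C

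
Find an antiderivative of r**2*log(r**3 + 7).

r**3*log(r**3 + 7)/3 - r**3/3 + 7*log(r**3 + 7)/3 + C

Let u = r**3 + 7, so du = (3*r**2) dr.
The integral becomes (1/3)·∫ log(u) du; integrate by parts with u′=log(u), dv′=du.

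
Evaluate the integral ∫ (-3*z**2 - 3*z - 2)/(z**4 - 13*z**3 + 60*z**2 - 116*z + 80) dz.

-92*log(z - 5)/9 + 31*log(z - 4)/2 - 95*log(z - 2)/18 + 10/(3*z - 6) + C

Factor the denominator: (z - 5)*(z - 4)*(z - 2)**2.
Partial-fraction decomposition: -95/(18*(z - 2)) - 10/(3*(z - 2)**2) + 31/(2*(z - 4)) - 92/(9*(z - 5)).
Integrate each term; A/(z−a) gives A·log|z−a|; A/(z−a)² gives −A/(z−a).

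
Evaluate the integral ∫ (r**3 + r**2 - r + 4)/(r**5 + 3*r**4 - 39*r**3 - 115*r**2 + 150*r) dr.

Factor the denominator: r*(r - 6)*(r - 1)*(r + 5)**2.
Partial-fraction decomposition: -7379/(108900*(r + 5)) + 91/(330*(r + 5)**2) - 1/(36*(r - 1)) + 25/(363*(r - 6)) + 2/(75*r).
Integrate each term; A/(r−a) gives A·log|r−a|; A/(r−a)² gives −A/(r−a).

2*log(r)/75 + 25*log(r - 6)/363 - log(r - 1)/36 - 7379*log(r + 5)/108900 - 91/(330*r + 1650) + C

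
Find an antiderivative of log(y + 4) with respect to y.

Use integration by parts with u = log(y + 4), dv = dy.
Then du = 1/(y + 4) dy and v = y.

y*log(y + 4) - y + 4*log(y + 4) + C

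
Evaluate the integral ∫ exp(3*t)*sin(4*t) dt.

3*exp(3*t)*sin(4*t)/25 - 4*exp(3*t)*cos(4*t)/25 + C

Let I denote the integral. Integrate by parts with u = sin(4*t), dv = exp(3*t) dt, so v = exp(3*t)/3: I = exp(3*t)*sin(4*t)/3 − (4/3)·∫ exp(3*t)*cos(4*t) dt.
Apply parts again with u = cos(4*t), dv = exp(3*t) dt: ∫ exp(3*t)*cos(4*t) dt = exp(3*t)*cos(4*t)/3 + (4/3)·I. Substituting back brings back I: I = exp(3*t)*sin(4*t)/3 - 4*exp(3*t)*cos(4*t)/9 − (16/9)·I.
Solving for I: (1 + 16/9)·I equals the remaining terms, so I = (9/25)·(exp(3*t)*sin(4*t)/3 - 4*exp(3*t)*cos(4*t)/9).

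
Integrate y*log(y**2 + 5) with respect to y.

Let u = y**2 + 5, so du = (2*y) dy.
The integral becomes (1/2)·∫ log(u) du; integrate by parts with u′=log(u), dv′=du.

y**2*log(y**2 + 5)/2 - y**2/2 + 5*log(y**2 + 5)/2 + C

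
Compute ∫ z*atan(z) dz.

z**2*atan(z)/2 - z/2 + atan(z)/2 + C

Use integration by parts with u = arctan(z), dv = z dz.
Then du = 1/(z**2 + 1) dz.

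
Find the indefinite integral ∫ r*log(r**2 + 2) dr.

Let u = r**2 + 2, so du = (2*r) dr.
The integral becomes (1/2)·∫ log(u) du; integrate by parts with u′=log(u), dv′=du.

r**2*log(r**2 + 2)/2 - r**2/2 + log(r**2 + 2) + C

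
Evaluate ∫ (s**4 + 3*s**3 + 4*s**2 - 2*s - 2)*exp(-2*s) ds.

(-4*s**4 - 20*s**3 - 46*s**2 - 38*s - 11)*exp(-2*s)/8 + C

Use integration by parts with u = s**4 + 3*s**3 + 4*s**2 - 2*s - 2, dv = exp(-2*s) ds, so v = -exp(-2*s)/2.
Apply parts 4 times (tabular method): alternate signs, differentiate u down to 0, integrate dv up.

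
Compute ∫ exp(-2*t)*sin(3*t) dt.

Let I denote the integral. Integrate by parts with u = sin(3*t), dv = exp(-2*t) dt, so v = -exp(-2*t)/2: I = -exp(-2*t)*sin(3*t)/2 + (3/2)·∫ exp(-2*t)*cos(3*t) dt.
Apply parts again with u = cos(3*t), dv = exp(-2*t) dt: ∫ exp(-2*t)*cos(3*t) dt = -exp(-2*t)*cos(3*t)/2 − (3/2)·I. Substituting back brings back I: I = -exp(-2*t)*sin(3*t)/2 - 3*exp(-2*t)*cos(3*t)/4 − (9/4)·I.
Solving for I: (1 + 9/4)·I equals the remaining terms, so I = (4/13)·(-exp(-2*t)*sin(3*t)/2 - 3*exp(-2*t)*cos(3*t)/4).

-2*exp(-2*t)*sin(3*t)/13 - 3*exp(-2*t)*cos(3*t)/13 + C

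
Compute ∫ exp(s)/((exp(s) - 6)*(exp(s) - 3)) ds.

log(exp(s) - 6)/3 - log(exp(s) - 3)/3 + C

Let u = e^s, du = e^s ds.
The integral becomes ∫ du/((u-3)(u-6)); decompose into partial fractions.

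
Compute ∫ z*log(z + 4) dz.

z**2*log(z + 4)/2 - z**2/4 + 2*z - 8*log(z + 4) + C

Use integration by parts with u = log(z + 4), dv = z dz.
Then du = 1/(z + 4) dz and v = z**2/2.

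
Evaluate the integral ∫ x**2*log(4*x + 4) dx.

Use integration by parts with u = log(4*x + 4), dv = x**2 dx.
Then du = 4/(4*x + 4) dx and v = x**3/3.

x**3*log(4*x + 4)/3 - x**3/9 + x**2/6 - x/3 + log(x + 1)/3 + C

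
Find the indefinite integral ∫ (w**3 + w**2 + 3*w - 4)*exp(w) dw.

Use integration by parts with u = w**3 + w**2 + 3*w - 4, dv = exp(w) dw, so v = exp(w).
Apply parts 3 times (tabular method): alternate signs, differentiate u down to 0, integrate dv up.

(w**3 - 2*w**2 + 7*w - 11)*exp(w) + C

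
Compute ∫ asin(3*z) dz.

Use integration by parts with u = arcsin(3*z), dv = dz.
Then du = 3/sqrt(-9*z**2 + 1) dz.

z*asin(3*z) + sqrt(-9*z**2 + 1)/3 + C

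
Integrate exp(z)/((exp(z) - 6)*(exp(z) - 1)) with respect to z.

log(exp(z) - 6)/5 - log(exp(z) - 1)/5 + C

Let u = e^z, du = e^z dz.
The integral becomes ∫ du/((u-1)(u-6)); decompose into partial fractions.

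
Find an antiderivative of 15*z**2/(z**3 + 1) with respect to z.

5*log(z**3 + 1) + C

Let u = z**3 + 1, so du = (3*z**2) dz.
Rewriting, the integral becomes 5·∫ 1/u du = 5·log(u).
Substituting back, u = z**3 + 1.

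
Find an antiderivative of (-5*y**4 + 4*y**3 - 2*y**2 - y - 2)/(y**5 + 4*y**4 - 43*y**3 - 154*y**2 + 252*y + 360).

Factor the denominator: (y - 6)*(y - 2)*(y + 1)*(y + 5)*(y + 6).
Partial-fraction decomposition: -1853/(120*(y + 6)) + 918/(77*(y + 5)) - 1/(35*(y + 1)) + 5/(56*(y - 2)) - 356/(231*(y - 6)).
Integrate each term: A/(y−a) contributes A·log|y−a|.

-356*log(y - 6)/231 + 5*log(y - 2)/56 - log(y + 1)/35 + 918*log(y + 5)/77 - 1853*log(y + 6)/120 + C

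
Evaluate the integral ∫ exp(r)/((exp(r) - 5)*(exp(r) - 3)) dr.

log(exp(r) - 5)/2 - log(exp(r) - 3)/2 + C

Let u = e^r, du = e^r dr.
The integral becomes ∫ du/((u-3)(u-5)); decompose into partial fractions.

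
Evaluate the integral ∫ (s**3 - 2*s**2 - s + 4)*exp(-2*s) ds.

Use integration by parts with u = s**3 - 2*s**2 - s + 4, dv = exp(-2*s) ds, so v = -exp(-2*s)/2.
Apply parts 3 times (tabular method): alternate signs, differentiate u down to 0, integrate dv up.

(-4*s**3 + 2*s**2 + 6*s - 13)*exp(-2*s)/8 + C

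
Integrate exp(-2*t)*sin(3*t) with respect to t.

-2*exp(-2*t)*sin(3*t)/13 - 3*exp(-2*t)*cos(3*t)/13 + C

Let I denote the integral. Integrate by parts with u = sin(3*t), dv = exp(-2*t) dt, so v = -exp(-2*t)/2: I = -exp(-2*t)*sin(3*t)/2 + (3/2)·∫ exp(-2*t)*cos(3*t) dt.
Apply parts again with u = cos(3*t), dv = exp(-2*t) dt: ∫ exp(-2*t)*cos(3*t) dt = -exp(-2*t)*cos(3*t)/2 − (3/2)·I. Substituting back brings back I: I = -exp(-2*t)*sin(3*t)/2 - 3*exp(-2*t)*cos(3*t)/4 − (9/4)·I.
Solving for I: (1 + 9/4)·I equals the remaining terms, so I = (4/13)·(-exp(-2*t)*sin(3*t)/2 - 3*exp(-2*t)*cos(3*t)/4).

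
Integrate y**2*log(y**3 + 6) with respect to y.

Let u = y**3 + 6, so du = (3*y**2) dy.
The integral becomes (1/3)·∫ log(u) du; integrate by parts with u′=log(u), dv′=du.

y**3*log(y**3 + 6)/3 - y**3/3 + 2*log(y**3 + 6) + C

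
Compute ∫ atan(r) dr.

r*atan(r) - log(r**2 + 1)/2 + C

Use integration by parts with u = arctan(r), dv = dr.
Then du = 1/(r**2 + 1) dr.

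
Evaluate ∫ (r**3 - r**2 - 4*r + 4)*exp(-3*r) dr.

(-3*r**3 + 12*r - 8)*exp(-3*r)/9 + C

Use integration by parts with u = r**3 - r**2 - 4*r + 4, dv = exp(-3*r) dr, so v = -exp(-3*r)/3.
Apply parts 3 times (tabular method): alternate signs, differentiate u down to 0, integrate dv up.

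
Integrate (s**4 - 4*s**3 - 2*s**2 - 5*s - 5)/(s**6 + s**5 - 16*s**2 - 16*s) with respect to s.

5*log(s)/16 - 13*log(s - 2)/64 + log(s + 1)/5 - 45*log(s + 2)/64 + 63*log(s**2 + 4)/320 + atan(s/2)/10 + C

Factor the denominator: s*(s - 2)*(s + 1)*(s + 2)*(s**2 + 4).
Partial-fraction decomposition: (63*s + 32)/(160*(s**2 + 4)) - 45/(64*(s + 2)) + 1/(5*(s + 1)) - 13/(64*(s - 2)) + 5/(16*s).
Integrate each term; A/(s−a) gives A·log|s−a|; the (Bs+D)/(s²+p²) term gives a log and an atan.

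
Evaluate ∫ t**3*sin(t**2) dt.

-t**2*cos(t**2)/2 + sin(t**2)/2 + C

Let u = t², du = 2t dt; rewrite as (1/2)∫ u^1·sin(1u) du.
Now integrate by parts 1 time.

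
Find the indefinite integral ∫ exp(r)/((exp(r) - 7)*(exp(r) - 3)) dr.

log(exp(r) - 7)/4 - log(exp(r) - 3)/4 + C

Let u = e^r, du = e^r dr.
The integral becomes ∫ du/((u-3)(u-7)); decompose into partial fractions.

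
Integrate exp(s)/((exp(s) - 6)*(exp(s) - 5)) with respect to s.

Let u = e^s, du = e^s ds.
The integral becomes ∫ du/((u-5)(u-6)); decompose into partial fractions.

log(exp(s) - 6) - log(exp(s) - 5) + C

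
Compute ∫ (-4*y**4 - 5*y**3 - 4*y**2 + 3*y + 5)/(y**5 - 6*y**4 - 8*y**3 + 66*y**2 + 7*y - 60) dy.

Factor the denominator: (y - 5)*(y - 4)*(y - 1)*(y + 1)*(y + 3).
Partial-fraction decomposition: -229/(448*(y + 3)) + 1/(120*(y + 1)) - 5/(96*(y - 1)) + 1391/(105*(y - 4)) - 3205/(192*(y - 5)).
Integrate each term: A/(y−a) contributes A·log|y−a|.

-3205*log(y - 5)/192 + 1391*log(y - 4)/105 - 5*log(y - 1)/96 + log(y + 1)/120 - 229*log(y + 3)/448 + C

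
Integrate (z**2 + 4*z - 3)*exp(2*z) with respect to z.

Use integration by parts with u = z**2 + 4*z - 3, dv = exp(2*z) dz, so v = exp(2*z)/2.
Apply parts 2 times (tabular method): alternate signs, differentiate u down to 0, integrate dv up.

(2*z**2 + 6*z - 9)*exp(2*z)/4 + C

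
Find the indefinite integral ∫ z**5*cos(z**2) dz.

Let u = z², du = 2z dz; rewrite as (1/2)∫ u^2·cos(1u) du.
Now integrate by parts 2 times.

z**4*sin(z**2)/2 + z**2*cos(z**2) - sin(z**2) + C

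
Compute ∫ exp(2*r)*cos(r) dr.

Let I denote the integral. Integrate by parts with u = cos(r), dv = exp(2*r) dr, so v = exp(2*r)/2: I = exp(2*r)*cos(r)/2 + (1/2)·∫ exp(2*r)*sin(r) dr.
Apply parts again with u = sin(r), dv = exp(2*r) dr: ∫ exp(2*r)*sin(r) dr = exp(2*r)*sin(r)/2 − (1/2)·I. Substituting back brings back I: I = exp(2*r)*sin(r)/4 + exp(2*r)*cos(r)/2 − (1/4)·I.
Solving for I: (1 + 1/4)·I equals the remaining terms, so I = (4/5)·(exp(2*r)*sin(r)/4 + exp(2*r)*cos(r)/2).

exp(2*r)*sin(r)/5 + 2*exp(2*r)*cos(r)/5 + C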